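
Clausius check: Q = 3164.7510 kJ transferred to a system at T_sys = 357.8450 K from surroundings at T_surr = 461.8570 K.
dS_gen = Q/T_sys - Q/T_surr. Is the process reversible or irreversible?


dS_sys = 3164.7510/357.8450 = 8.8439 kJ/K
dS_surr = -3164.7510/461.8570 = -6.8522 kJ/K
dS_gen = 8.8439 - 6.8522 = 1.9917 kJ/K (irreversible)

dS_gen = 1.9917 kJ/K, irreversible


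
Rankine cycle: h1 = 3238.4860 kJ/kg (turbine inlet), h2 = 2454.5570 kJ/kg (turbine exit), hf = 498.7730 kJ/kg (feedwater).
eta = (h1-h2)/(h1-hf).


W = 783.9290 kJ/kg
Q_in = 2739.7130 kJ/kg
eta = 0.2861 = 28.6135%

eta = 28.6135%


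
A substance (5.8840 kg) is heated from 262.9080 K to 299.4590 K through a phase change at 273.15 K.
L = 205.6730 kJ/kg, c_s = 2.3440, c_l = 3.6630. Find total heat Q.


Q1 (sensible, solid) = 5.8840 * 2.3440 * 10.2420 = 141.2586 kJ
Q2 (latent) = 5.8840 * 205.6730 = 1210.1799 kJ
Q3 (sensible, liquid) = 5.8840 * 3.6630 * 26.3090 = 567.0403 kJ
Q_total = 1918.4789 kJ

1918.4789 kJ


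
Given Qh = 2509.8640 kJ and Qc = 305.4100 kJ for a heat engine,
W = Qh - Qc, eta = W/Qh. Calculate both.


W = 2509.8640 - 305.4100 = 2204.4540 kJ
eta = 2204.4540 / 2509.8640 = 0.8783 = 87.8316%

W = 2204.4540 kJ, eta = 87.8316%


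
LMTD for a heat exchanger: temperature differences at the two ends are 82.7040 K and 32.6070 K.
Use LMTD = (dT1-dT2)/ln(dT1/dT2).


dT1/dT2 = 2.5364
ln(dT1/dT2) = 0.9307
LMTD = 50.0970 / 0.9307 = 53.8249 K

53.8249 K


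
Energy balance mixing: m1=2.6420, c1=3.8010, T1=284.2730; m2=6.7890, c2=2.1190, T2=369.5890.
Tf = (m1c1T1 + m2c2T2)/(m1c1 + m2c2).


num = 8171.6053
den = 24.4281
Tf = 334.5162 K

334.5162 K


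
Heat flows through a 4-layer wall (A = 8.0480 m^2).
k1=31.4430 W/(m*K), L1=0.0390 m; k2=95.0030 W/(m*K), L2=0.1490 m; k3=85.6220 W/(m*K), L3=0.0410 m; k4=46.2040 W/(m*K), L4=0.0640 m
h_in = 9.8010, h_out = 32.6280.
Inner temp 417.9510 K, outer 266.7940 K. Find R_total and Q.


R_conv_in = 1/(9.8010*8.0480) = 0.0127
R_1 = 0.0390/(31.4430*8.0480) = 0.0002
R_2 = 0.1490/(95.0030*8.0480) = 0.0002
R_3 = 0.0410/(85.6220*8.0480) = 5.9499e-05
R_4 = 0.0640/(46.2040*8.0480) = 0.0002
R_conv_out = 1/(32.6280*8.0480) = 0.0038
R_total = 0.0171 K/W
Q = 151.1570 / 0.0171 = 8856.9125 W

R_total = 0.0171 K/W, Q = 8856.9125 W


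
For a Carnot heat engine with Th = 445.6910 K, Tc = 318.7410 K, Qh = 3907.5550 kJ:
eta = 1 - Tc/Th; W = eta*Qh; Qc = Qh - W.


eta = 1 - 318.7410/445.6910 = 0.2848
W = 0.2848 * 3907.5550 = 1113.0225 kJ
Qc = 3907.5550 - 1113.0225 = 2794.5325 kJ

eta = 28.4839%, W = 1113.0225 kJ, Qc = 2794.5325 kJ


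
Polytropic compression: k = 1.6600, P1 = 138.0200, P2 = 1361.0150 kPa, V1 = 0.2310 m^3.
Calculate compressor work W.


(k-1)/k = 0.3976
(P2/P1)^exp = 2.4841
W = 2.5152 * 138.0200 * 0.2310 * (2.4841 - 1) = 119.0114 kJ

119.0114 kJ


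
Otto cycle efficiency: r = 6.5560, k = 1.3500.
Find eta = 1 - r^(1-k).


r^(k-1) = 1.9312
eta = 1 - 1/1.9312 = 0.4822 = 48.2183%

48.2183%


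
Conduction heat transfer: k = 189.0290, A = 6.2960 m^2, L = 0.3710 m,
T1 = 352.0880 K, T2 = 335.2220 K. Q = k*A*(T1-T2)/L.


dT = 16.8660 K
Q = 189.0290 * 6.2960 * 16.8660 / 0.3710 = 54104.2452 W

54104.2452 W


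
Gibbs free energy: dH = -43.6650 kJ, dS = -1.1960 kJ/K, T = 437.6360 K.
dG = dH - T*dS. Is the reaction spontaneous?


T*dS = 437.6360 * -1.1960 = -523.4127 kJ
dG = -43.6650 + 523.4127 = 479.7477 kJ (non-spontaneous)

dG = 479.7477 kJ, non-spontaneous


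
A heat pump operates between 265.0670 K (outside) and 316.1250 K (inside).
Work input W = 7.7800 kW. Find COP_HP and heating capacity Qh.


COP = 316.1250 / 51.0580 = 6.1915
Qh = 6.1915 * 7.7800 = 48.1698 kW

COP = 6.1915, Qh = 48.1698 kW


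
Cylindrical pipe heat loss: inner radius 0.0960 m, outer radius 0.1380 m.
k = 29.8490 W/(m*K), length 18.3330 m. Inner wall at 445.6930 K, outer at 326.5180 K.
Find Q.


dT = 119.1750 K
ln(ro/ri) = 0.3629
Q = 2*pi*29.8490*18.3330*119.1750 / 0.3629 = 1129106.2484 W

1129106.2484 W


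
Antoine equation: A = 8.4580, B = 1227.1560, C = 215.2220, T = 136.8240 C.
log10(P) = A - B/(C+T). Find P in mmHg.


C+T = 352.0460
B/(C+T) = 3.4858
log10(P) = 8.4580 - 3.4858 = 4.9722
P = 10^4.9722 = 93803.0354 mmHg

93803.0354 mmHg


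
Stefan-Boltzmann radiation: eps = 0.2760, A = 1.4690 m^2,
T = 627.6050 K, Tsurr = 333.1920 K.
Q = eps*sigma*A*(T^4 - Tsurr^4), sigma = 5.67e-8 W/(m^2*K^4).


T^4 = 1.5515e+11
Tsurr^4 = 1.2325e+10
Q = 0.2760 * 5.67e-8 * 1.4690 * 1.4282e+11 = 3283.3122 W

3283.3122 W


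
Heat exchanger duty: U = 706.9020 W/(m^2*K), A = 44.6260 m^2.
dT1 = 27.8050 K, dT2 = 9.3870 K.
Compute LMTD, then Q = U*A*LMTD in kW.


LMTD = 16.9612 K
Q = 706.9020 * 44.6260 * 16.9612 = 535061.5749 W = 535.0616 kW

535.0616 kW


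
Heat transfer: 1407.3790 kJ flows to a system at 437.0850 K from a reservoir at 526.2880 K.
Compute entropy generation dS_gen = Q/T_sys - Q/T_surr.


dS_sys = 1407.3790/437.0850 = 3.2199 kJ/K
dS_surr = -1407.3790/526.2880 = -2.6742 kJ/K
dS_gen = 3.2199 - 2.6742 = 0.5458 kJ/K (irreversible)

dS_gen = 0.5458 kJ/K, irreversible


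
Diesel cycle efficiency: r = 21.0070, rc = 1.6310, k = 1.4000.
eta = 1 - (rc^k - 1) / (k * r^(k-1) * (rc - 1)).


r^(k-1) = 3.3802
rc^k = 1.9835
eta = 0.6706 = 67.0635%

67.0635%


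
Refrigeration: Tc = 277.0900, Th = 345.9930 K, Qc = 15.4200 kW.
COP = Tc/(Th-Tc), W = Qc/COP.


COP = 277.0900 / 68.9030 = 4.0215
W = 15.4200 / 4.0215 = 3.8344 kW

COP = 4.0215, W = 3.8344 kW


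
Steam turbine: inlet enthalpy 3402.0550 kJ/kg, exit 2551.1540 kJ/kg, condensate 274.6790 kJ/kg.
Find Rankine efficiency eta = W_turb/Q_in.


W = 850.9010 kJ/kg
Q_in = 3127.3760 kJ/kg
eta = 0.2721 = 27.2081%

eta = 27.2081%


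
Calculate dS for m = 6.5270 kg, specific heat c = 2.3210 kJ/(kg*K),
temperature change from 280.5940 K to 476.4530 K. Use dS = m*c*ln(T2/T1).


T2/T1 = 1.6980
ln(T2/T1) = 0.5295
dS = 6.5270 * 2.3210 * 0.5295 = 8.0209 kJ/K

8.0209 kJ/K


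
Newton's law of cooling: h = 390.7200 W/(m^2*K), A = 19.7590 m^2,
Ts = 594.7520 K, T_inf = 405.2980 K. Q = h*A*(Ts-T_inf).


dT = 189.4540 K
Q = 390.7200 * 19.7590 * 189.4540 = 1462629.6821 W

1462629.6821 W


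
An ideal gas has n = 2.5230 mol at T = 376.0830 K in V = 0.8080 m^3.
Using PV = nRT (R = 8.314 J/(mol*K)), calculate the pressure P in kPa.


P = nRT/V = 2.5230 * 8.314 * 376.0830 / 0.8080
= 7888.8005 / 0.8080 = 9763.3670 Pa = 9.7634 kPa

9.7634 kPa


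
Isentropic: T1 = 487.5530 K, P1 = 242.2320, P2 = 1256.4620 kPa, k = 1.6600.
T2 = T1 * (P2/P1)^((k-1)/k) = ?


(k-1)/k = 0.3976
(P2/P1)^exp = 1.9242
T2 = 487.5530 * 1.9242 = 938.1370 K

938.1370 K


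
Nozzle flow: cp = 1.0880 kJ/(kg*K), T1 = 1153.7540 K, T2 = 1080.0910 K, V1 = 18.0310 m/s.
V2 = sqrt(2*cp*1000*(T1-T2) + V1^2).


dT = 73.6630 K
2*cp*1000*dT = 160290.6880
V1^2 = 325.1170
V2 = sqrt(160615.8050) = 400.7690 m/s

400.7690 m/s


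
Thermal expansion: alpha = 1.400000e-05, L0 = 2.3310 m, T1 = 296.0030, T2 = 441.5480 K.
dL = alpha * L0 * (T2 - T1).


dT = 145.5450 K
dL = 1.400000e-05 * 2.3310 * 145.5450 = 0.004750 m
L_final = 2.335750 m

dL = 0.004750 m


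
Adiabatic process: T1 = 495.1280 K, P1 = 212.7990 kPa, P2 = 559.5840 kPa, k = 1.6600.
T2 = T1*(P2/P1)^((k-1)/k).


(k-1)/k = 0.3976
(P2/P1)^exp = 1.4687
T2 = 495.1280 * 1.4687 = 727.2169 K

727.2169 K


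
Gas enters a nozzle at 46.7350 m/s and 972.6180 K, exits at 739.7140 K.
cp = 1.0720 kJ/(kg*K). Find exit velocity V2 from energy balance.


dT = 232.9040 K
2*cp*1000*dT = 499346.1760
V1^2 = 2184.1602
V2 = sqrt(501530.3362) = 708.1881 m/s

708.1881 m/s


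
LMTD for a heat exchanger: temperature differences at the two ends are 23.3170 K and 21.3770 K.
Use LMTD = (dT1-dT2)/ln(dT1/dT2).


dT1/dT2 = 1.0908
ln(dT1/dT2) = 0.0869
LMTD = 1.9400 / 0.0869 = 22.3330 K

22.3330 K


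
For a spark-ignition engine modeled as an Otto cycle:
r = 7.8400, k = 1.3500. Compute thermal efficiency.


r^(k-1) = 2.0559
eta = 1 - 1/2.0559 = 0.5136 = 51.3605%

51.3605%


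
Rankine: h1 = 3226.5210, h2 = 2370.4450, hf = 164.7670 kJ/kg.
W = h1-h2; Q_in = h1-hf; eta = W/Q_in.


W = 856.0760 kJ/kg
Q_in = 3061.7540 kJ/kg
eta = 0.2796 = 27.9603%

eta = 27.9603%


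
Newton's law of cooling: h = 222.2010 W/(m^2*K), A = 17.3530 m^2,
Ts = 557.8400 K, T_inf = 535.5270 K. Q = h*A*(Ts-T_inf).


dT = 22.3130 K
Q = 222.2010 * 17.3530 * 22.3130 = 86035.6693 W

86035.6693 W


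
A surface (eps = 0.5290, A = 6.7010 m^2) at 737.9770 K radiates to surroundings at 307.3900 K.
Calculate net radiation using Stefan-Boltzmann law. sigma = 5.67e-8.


T^4 = 2.9660e+11
Tsurr^4 = 8.9281e+09
Q = 0.5290 * 5.67e-8 * 6.7010 * 2.8767e+11 = 57819.7166 W

57819.7166 W


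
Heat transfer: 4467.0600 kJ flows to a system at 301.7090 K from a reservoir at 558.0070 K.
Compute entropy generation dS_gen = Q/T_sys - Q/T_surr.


dS_sys = 4467.0600/301.7090 = 14.8059 kJ/K
dS_surr = -4467.0600/558.0070 = -8.0054 kJ/K
dS_gen = 14.8059 - 8.0054 = 6.8005 kJ/K (irreversible)

dS_gen = 6.8005 kJ/K, irreversible


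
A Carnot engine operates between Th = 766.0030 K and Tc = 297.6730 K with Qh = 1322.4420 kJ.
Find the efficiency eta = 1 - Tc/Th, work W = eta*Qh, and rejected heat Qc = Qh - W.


eta = 1 - 297.6730/766.0030 = 0.6114
W = 0.6114 * 1322.4420 = 808.5337 kJ
Qc = 1322.4420 - 808.5337 = 513.9083 kJ

eta = 61.1394%, W = 808.5337 kJ, Qc = 513.9083 kJ


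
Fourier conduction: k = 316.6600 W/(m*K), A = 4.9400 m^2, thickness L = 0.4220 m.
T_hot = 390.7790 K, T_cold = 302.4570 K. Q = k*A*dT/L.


dT = 88.3220 K
Q = 316.6600 * 4.9400 * 88.3220 / 0.4220 = 327398.4359 W

327398.4359 W


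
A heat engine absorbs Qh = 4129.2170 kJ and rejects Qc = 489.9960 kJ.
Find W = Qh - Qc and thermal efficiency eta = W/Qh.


W = 4129.2170 - 489.9960 = 3639.2210 kJ
eta = 3639.2210 / 4129.2170 = 0.8813 = 88.1334%

W = 3639.2210 kJ, eta = 88.1334%


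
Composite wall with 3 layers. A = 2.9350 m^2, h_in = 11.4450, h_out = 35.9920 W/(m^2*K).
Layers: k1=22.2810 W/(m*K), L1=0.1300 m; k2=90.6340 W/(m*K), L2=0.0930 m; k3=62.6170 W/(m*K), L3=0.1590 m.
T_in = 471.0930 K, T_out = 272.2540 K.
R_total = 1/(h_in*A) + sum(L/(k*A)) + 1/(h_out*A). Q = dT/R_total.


R_conv_in = 1/(11.4450*2.9350) = 0.0298
R_1 = 0.1300/(22.2810*2.9350) = 0.0020
R_2 = 0.0930/(90.6340*2.9350) = 0.0003
R_3 = 0.1590/(62.6170*2.9350) = 0.0009
R_conv_out = 1/(35.9920*2.9350) = 0.0095
R_total = 0.0424 K/W
Q = 198.8390 / 0.0424 = 4685.2968 W

R_total = 0.0424 K/W, Q = 4685.2968 W


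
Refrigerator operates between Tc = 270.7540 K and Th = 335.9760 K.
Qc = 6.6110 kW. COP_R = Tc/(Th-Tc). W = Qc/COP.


COP = 270.7540 / 65.2220 = 4.1513
W = 6.6110 / 4.1513 = 1.5925 kW

COP = 4.1513, W = 1.5925 kW


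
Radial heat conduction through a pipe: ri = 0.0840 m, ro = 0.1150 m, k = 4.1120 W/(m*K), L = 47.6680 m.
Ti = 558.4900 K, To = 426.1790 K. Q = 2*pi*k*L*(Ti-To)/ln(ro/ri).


dT = 132.3110 K
ln(ro/ri) = 0.3141
Q = 2*pi*4.1120*47.6680*132.3110 / 0.3141 = 518760.2912 W

518760.2912 W


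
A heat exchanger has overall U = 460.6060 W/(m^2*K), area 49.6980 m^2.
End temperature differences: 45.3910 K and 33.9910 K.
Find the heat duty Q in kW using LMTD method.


LMTD = 39.4166 K
Q = 460.6060 * 49.6980 * 39.4166 = 902293.7303 W = 902.2937 kW

902.2937 kW


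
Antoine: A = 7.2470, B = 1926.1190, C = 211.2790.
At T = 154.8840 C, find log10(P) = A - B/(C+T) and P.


C+T = 366.1630
B/(C+T) = 5.2603
log10(P) = 7.2470 - 5.2603 = 1.9867
P = 10^1.9867 = 96.9890 mmHg

96.9890 mmHg


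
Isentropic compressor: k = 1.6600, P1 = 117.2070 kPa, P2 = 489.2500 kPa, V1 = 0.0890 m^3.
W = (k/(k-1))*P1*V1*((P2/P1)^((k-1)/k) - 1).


(k-1)/k = 0.3976
(P2/P1)^exp = 1.7650
W = 2.5152 * 117.2070 * 0.0890 * (1.7650 - 1) = 20.0700 kJ

20.0700 kJ


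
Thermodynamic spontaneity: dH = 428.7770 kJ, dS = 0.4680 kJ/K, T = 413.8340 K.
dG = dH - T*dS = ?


T*dS = 413.8340 * 0.4680 = 193.6743 kJ
dG = 428.7770 - 193.6743 = 235.1027 kJ (non-spontaneous)

dG = 235.1027 kJ, non-spontaneous


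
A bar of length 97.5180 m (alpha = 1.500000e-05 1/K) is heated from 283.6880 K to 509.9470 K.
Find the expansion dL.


dT = 226.2590 K
dL = 1.500000e-05 * 97.5180 * 226.2590 = 0.330965 m
L_final = 97.848965 m

dL = 0.330965 m


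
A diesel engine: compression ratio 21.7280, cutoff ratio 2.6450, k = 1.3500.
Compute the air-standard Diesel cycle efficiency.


r^(k-1) = 2.9374
rc^k = 3.7177
eta = 0.5834 = 58.3375%

58.3375%


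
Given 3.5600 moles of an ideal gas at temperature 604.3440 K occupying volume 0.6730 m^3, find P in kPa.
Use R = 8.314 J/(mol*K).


P = nRT/V = 3.5600 * 8.314 * 604.3440 / 0.6730
= 17887.2770 / 0.6730 = 26578.4205 Pa = 26.5784 kPa

26.5784 kPa


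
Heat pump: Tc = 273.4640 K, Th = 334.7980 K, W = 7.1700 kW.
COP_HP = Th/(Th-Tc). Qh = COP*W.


COP = 334.7980 / 61.3340 = 5.4586
Qh = 5.4586 * 7.1700 = 39.1382 kW

COP = 5.4586, Qh = 39.1382 kW


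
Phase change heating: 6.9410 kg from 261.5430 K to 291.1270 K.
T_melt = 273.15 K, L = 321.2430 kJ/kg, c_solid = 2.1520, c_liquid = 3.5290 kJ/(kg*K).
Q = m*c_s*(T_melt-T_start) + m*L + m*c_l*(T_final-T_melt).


Q1 (sensible, solid) = 6.9410 * 2.1520 * 11.6070 = 173.3741 kJ
Q2 (latent) = 6.9410 * 321.2430 = 2229.7477 kJ
Q3 (sensible, liquid) = 6.9410 * 3.5290 * 17.9770 = 440.3428 kJ
Q_total = 2843.4646 kJ

2843.4646 kJ


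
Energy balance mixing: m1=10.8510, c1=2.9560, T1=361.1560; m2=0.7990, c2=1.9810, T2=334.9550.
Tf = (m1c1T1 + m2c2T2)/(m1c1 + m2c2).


num = 12114.4526
den = 33.6584
Tf = 359.9239 K

359.9239 K


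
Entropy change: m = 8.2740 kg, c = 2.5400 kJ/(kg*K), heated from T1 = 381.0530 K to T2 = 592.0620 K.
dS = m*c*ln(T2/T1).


T2/T1 = 1.5538
ln(T2/T1) = 0.4407
dS = 8.2740 * 2.5400 * 0.4407 = 9.2612 kJ/K

9.2612 kJ/K


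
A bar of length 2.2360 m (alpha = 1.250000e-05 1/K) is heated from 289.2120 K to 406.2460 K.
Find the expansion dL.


dT = 117.0340 K
dL = 1.250000e-05 * 2.2360 * 117.0340 = 0.003271 m
L_final = 2.239271 m

dL = 0.003271 m


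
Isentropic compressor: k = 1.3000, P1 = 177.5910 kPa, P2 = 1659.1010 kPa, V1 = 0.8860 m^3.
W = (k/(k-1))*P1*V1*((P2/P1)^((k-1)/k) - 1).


(k-1)/k = 0.2308
(P2/P1)^exp = 1.6748
W = 4.3333 * 177.5910 * 0.8860 * (1.6748 - 1) = 460.0667 kJ

460.0667 kJ


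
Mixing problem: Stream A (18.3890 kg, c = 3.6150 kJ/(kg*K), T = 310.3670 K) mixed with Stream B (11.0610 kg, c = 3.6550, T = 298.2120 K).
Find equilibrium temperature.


num = 32688.1309
den = 106.9042
Tf = 305.7703 K

305.7703 K


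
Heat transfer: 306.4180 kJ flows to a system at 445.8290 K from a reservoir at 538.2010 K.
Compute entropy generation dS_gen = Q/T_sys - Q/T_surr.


dS_sys = 306.4180/445.8290 = 0.6873 kJ/K
dS_surr = -306.4180/538.2010 = -0.5693 kJ/K
dS_gen = 0.6873 - 0.5693 = 0.1180 kJ/K (irreversible)

dS_gen = 0.1180 kJ/K, irreversible


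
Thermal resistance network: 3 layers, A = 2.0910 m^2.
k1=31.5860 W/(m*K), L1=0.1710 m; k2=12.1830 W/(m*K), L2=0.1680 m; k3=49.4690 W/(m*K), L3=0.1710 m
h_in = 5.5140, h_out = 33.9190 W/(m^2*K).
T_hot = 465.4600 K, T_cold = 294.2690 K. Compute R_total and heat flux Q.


R_conv_in = 1/(5.5140*2.0910) = 0.0867
R_1 = 0.1710/(31.5860*2.0910) = 0.0026
R_2 = 0.1680/(12.1830*2.0910) = 0.0066
R_3 = 0.1710/(49.4690*2.0910) = 0.0017
R_conv_out = 1/(33.9190*2.0910) = 0.0141
R_total = 0.1117 K/W
Q = 171.1910 / 0.1117 = 1533.0291 W

R_total = 0.1117 K/W, Q = 1533.0291 W


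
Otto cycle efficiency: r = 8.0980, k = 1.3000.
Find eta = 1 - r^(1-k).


r^(k-1) = 1.8729
eta = 1 - 1/1.8729 = 0.4661 = 46.6067%

46.6067%


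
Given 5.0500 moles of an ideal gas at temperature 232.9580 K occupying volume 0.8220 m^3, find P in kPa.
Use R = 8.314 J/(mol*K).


P = nRT/V = 5.0500 * 8.314 * 232.9580 / 0.8220
= 9780.9047 / 0.8220 = 11898.9108 Pa = 11.8989 kPa

11.8989 kPa


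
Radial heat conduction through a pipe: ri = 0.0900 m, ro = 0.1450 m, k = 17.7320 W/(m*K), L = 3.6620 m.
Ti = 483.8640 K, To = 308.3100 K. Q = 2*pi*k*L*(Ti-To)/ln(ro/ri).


dT = 175.5540 K
ln(ro/ri) = 0.4769
Q = 2*pi*17.7320*3.6620*175.5540 / 0.4769 = 150181.8386 W

150181.8386 W


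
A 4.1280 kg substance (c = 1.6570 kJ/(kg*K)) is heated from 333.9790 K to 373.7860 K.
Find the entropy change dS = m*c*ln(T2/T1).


T2/T1 = 1.1192
ln(T2/T1) = 0.1126
dS = 4.1280 * 1.6570 * 0.1126 = 0.7702 kJ/K

0.7702 kJ/K


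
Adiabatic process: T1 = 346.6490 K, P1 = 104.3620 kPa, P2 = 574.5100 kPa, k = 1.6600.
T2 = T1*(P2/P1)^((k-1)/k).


(k-1)/k = 0.3976
(P2/P1)^exp = 1.9702
T2 = 346.6490 * 1.9702 = 682.9786 K

682.9786 K


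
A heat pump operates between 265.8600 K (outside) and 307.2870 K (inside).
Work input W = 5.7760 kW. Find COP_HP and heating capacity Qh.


COP = 307.2870 / 41.4270 = 7.4176
Qh = 7.4176 * 5.7760 = 42.8438 kW

COP = 7.4176, Qh = 42.8438 kW


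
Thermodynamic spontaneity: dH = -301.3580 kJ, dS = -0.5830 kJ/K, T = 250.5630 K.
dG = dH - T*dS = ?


T*dS = 250.5630 * -0.5830 = -146.0782 kJ
dG = -301.3580 + 146.0782 = -155.2798 kJ (spontaneous)

dG = -155.2798 kJ, spontaneous


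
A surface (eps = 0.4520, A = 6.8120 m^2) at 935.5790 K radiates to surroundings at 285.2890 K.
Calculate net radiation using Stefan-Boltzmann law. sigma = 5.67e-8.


T^4 = 7.6616e+11
Tsurr^4 = 6.6243e+09
Q = 0.4520 * 5.67e-8 * 6.8120 * 7.5954e+11 = 132600.9789 W

132600.9789 W


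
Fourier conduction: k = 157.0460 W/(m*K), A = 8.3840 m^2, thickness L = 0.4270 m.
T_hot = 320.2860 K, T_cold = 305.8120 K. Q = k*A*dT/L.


dT = 14.4740 K
Q = 157.0460 * 8.3840 * 14.4740 / 0.4270 = 44631.2286 W

44631.2286 W


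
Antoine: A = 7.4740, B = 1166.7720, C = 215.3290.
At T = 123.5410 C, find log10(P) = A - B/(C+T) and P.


C+T = 338.8700
B/(C+T) = 3.4431
log10(P) = 7.4740 - 3.4431 = 4.0309
P = 10^4.0309 = 10736.7865 mmHg

10736.7865 mmHg


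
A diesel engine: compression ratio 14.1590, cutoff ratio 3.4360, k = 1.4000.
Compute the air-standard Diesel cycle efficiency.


r^(k-1) = 2.8868
rc^k = 5.6296
eta = 0.5298 = 52.9758%

52.9758%


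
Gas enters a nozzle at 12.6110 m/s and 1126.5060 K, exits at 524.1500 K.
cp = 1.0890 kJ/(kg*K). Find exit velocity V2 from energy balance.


dT = 602.3560 K
2*cp*1000*dT = 1311931.3680
V1^2 = 159.0373
V2 = sqrt(1312090.4053) = 1145.4651 m/s

1145.4651 m/s


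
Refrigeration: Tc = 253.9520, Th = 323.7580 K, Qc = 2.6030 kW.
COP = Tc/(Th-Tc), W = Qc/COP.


COP = 253.9520 / 69.8060 = 3.6380
W = 2.6030 / 3.6380 = 0.7155 kW

COP = 3.6380, W = 0.7155 kW


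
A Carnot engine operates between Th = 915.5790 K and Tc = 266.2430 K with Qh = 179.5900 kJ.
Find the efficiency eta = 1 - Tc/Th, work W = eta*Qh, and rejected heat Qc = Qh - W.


eta = 1 - 266.2430/915.5790 = 0.7092
W = 0.7092 * 179.5900 = 127.3667 kJ
Qc = 179.5900 - 127.3667 = 52.2233 kJ

eta = 70.9208%, W = 127.3667 kJ, Qc = 52.2233 kJ


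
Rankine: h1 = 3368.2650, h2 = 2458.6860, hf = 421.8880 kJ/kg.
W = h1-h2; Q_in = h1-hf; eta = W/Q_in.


W = 909.5790 kJ/kg
Q_in = 2946.3770 kJ/kg
eta = 0.3087 = 30.8711%

eta = 30.8711%


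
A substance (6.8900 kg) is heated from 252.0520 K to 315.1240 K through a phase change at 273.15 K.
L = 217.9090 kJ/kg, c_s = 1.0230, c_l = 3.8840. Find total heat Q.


Q1 (sensible, solid) = 6.8900 * 1.0230 * 21.0980 = 148.7086 kJ
Q2 (latent) = 6.8900 * 217.9090 = 1501.3930 kJ
Q3 (sensible, liquid) = 6.8900 * 3.8840 * 41.9740 = 1123.2561 kJ
Q_total = 2773.3578 kJ

2773.3578 kJ


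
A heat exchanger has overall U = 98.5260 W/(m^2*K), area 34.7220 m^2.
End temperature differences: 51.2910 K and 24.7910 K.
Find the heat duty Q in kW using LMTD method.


LMTD = 36.4494 K
Q = 98.5260 * 34.7220 * 36.4494 = 124694.2335 W = 124.6942 kW

124.6942 kW


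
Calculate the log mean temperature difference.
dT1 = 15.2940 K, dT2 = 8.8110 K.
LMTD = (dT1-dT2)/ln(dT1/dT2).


dT1/dT2 = 1.7358
ln(dT1/dT2) = 0.5515
LMTD = 6.4830 / 0.5515 = 11.7561 K

11.7561 K


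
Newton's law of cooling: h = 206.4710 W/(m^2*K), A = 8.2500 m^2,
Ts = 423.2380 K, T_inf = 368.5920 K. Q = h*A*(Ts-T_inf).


dT = 54.6460 K
Q = 206.4710 * 8.2500 * 54.6460 = 93083.2177 W

93083.2177 W


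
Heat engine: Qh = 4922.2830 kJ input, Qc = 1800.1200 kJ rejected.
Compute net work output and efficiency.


W = 4922.2830 - 1800.1200 = 3122.1630 kJ
eta = 3122.1630 / 4922.2830 = 0.6343 = 63.4292%

W = 3122.1630 kJ, eta = 63.4292%


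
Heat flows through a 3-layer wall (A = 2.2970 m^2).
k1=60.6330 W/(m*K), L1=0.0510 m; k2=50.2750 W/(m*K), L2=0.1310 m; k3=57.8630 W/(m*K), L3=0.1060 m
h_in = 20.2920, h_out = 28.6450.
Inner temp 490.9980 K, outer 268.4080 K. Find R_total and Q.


R_conv_in = 1/(20.2920*2.2970) = 0.0215
R_1 = 0.0510/(60.6330*2.2970) = 0.0004
R_2 = 0.1310/(50.2750*2.2970) = 0.0011
R_3 = 0.1060/(57.8630*2.2970) = 0.0008
R_conv_out = 1/(28.6450*2.2970) = 0.0152
R_total = 0.0390 K/W
Q = 222.5900 / 0.0390 = 5714.6878 W

R_total = 0.0390 K/W, Q = 5714.6878 W


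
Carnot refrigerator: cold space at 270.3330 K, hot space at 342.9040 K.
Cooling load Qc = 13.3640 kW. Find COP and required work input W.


COP = 270.3330 / 72.5710 = 3.7251
W = 13.3640 / 3.7251 = 3.5876 kW

COP = 3.7251, W = 3.5876 kW


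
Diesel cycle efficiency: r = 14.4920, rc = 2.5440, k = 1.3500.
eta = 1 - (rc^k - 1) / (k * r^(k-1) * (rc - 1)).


r^(k-1) = 2.5491
rc^k = 3.5273
eta = 0.5243 = 52.4349%

52.4349%


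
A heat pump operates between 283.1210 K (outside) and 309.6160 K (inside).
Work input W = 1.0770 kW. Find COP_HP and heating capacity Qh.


COP = 309.6160 / 26.4950 = 11.6858
Qh = 11.6858 * 1.0770 = 12.5856 kW

COP = 11.6858, Qh = 12.5856 kW


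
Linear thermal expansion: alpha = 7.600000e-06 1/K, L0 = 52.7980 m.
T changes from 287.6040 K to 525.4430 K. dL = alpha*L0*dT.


dT = 237.8390 K
dL = 7.600000e-06 * 52.7980 * 237.8390 = 0.095436 m
L_final = 52.893436 m

dL = 0.095436 m


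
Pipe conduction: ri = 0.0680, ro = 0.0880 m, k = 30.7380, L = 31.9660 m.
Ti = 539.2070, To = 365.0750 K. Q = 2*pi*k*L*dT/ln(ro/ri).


dT = 174.1320 K
ln(ro/ri) = 0.2578
Q = 2*pi*30.7380*31.9660*174.1320 / 0.2578 = 4169561.7462 W

4169561.7462 W


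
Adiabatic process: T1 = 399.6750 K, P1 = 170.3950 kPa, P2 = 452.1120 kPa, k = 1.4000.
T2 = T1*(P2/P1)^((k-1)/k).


(k-1)/k = 0.2857
(P2/P1)^exp = 1.3215
T2 = 399.6750 * 1.3215 = 528.1893 K

528.1893 K


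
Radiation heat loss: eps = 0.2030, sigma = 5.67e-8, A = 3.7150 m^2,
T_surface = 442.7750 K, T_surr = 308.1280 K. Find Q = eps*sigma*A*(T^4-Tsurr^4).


T^4 = 3.8435e+10
Tsurr^4 = 9.0141e+09
Q = 0.2030 * 5.67e-8 * 3.7150 * 2.9421e+10 = 1258.0570 W

1258.0570 W


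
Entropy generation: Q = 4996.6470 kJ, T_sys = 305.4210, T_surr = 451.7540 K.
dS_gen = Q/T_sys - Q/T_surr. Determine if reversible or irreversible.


dS_sys = 4996.6470/305.4210 = 16.3599 kJ/K
dS_surr = -4996.6470/451.7540 = -11.0605 kJ/K
dS_gen = 16.3599 - 11.0605 = 5.2993 kJ/K (irreversible)

dS_gen = 5.2993 kJ/K, irreversible


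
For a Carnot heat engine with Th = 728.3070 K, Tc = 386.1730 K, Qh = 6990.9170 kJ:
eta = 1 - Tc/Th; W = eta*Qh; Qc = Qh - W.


eta = 1 - 386.1730/728.3070 = 0.4698
W = 0.4698 * 6990.9170 = 3284.0964 kJ
Qc = 6990.9170 - 3284.0964 = 3706.8206 kJ

eta = 46.9766%, W = 3284.0964 kJ, Qc = 3706.8206 kJ


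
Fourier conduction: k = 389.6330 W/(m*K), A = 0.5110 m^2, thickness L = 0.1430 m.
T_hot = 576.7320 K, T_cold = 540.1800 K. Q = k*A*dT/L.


dT = 36.5520 K
Q = 389.6330 * 0.5110 * 36.5520 / 0.1430 = 50892.2603 W

50892.2603 W


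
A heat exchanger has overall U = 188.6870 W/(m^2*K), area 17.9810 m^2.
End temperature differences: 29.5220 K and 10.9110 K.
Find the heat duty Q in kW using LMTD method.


LMTD = 18.6977 K
Q = 188.6870 * 17.9810 * 18.6977 = 63437.1221 W = 63.4371 kW

63.4371 kW


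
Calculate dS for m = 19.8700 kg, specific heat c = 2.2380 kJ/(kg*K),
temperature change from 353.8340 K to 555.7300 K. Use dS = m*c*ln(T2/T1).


T2/T1 = 1.5706
ln(T2/T1) = 0.4515
dS = 19.8700 * 2.2380 * 0.4515 = 20.0758 kJ/K

20.0758 kJ/K


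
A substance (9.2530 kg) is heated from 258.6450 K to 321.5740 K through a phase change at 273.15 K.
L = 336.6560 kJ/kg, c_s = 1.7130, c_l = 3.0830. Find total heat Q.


Q1 (sensible, solid) = 9.2530 * 1.7130 * 14.5050 = 229.9099 kJ
Q2 (latent) = 9.2530 * 336.6560 = 3115.0780 kJ
Q3 (sensible, liquid) = 9.2530 * 3.0830 * 48.4240 = 1381.3914 kJ
Q_total = 4726.3793 kJ

4726.3793 kJ


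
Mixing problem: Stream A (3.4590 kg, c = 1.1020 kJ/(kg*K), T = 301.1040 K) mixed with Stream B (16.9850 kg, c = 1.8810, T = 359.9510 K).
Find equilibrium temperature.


num = 12647.7508
den = 35.7606
Tf = 353.6783 K

353.6783 K


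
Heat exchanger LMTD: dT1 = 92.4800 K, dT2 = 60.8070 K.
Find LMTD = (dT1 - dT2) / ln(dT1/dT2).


dT1/dT2 = 1.5209
ln(dT1/dT2) = 0.4193
LMTD = 31.6730 / 0.4193 = 75.5401 K

75.5401 K


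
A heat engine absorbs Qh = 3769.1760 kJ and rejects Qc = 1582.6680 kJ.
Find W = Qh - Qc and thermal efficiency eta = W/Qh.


W = 3769.1760 - 1582.6680 = 2186.5080 kJ
eta = 2186.5080 / 3769.1760 = 0.5801 = 58.0102%

W = 2186.5080 kJ, eta = 58.0102%


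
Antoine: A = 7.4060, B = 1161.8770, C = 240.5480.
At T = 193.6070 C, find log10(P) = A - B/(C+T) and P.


C+T = 434.1550
B/(C+T) = 2.6762
log10(P) = 7.4060 - 2.6762 = 4.7298
P = 10^4.7298 = 53680.9056 mmHg

53680.9056 mmHg


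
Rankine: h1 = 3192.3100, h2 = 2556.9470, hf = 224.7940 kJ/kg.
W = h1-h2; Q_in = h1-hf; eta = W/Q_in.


W = 635.3630 kJ/kg
Q_in = 2967.5160 kJ/kg
eta = 0.2141 = 21.4106%

eta = 21.4106%


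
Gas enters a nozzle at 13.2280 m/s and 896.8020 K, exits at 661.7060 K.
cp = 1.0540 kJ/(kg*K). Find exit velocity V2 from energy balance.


dT = 235.0960 K
2*cp*1000*dT = 495582.3680
V1^2 = 174.9800
V2 = sqrt(495757.3480) = 704.1004 m/s

704.1004 m/s


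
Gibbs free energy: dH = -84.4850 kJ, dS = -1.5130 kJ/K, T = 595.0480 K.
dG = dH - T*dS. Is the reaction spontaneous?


T*dS = 595.0480 * -1.5130 = -900.3076 kJ
dG = -84.4850 + 900.3076 = 815.8226 kJ (non-spontaneous)

dG = 815.8226 kJ, non-spontaneous


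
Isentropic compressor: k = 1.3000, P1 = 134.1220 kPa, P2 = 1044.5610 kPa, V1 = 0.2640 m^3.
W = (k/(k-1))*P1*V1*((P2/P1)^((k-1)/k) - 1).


(k-1)/k = 0.2308
(P2/P1)^exp = 1.6059
W = 4.3333 * 134.1220 * 0.2640 * (1.6059 - 1) = 92.9649 kJ

92.9649 kJ


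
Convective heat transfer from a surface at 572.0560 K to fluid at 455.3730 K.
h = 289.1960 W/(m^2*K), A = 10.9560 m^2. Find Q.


dT = 116.6830 K
Q = 289.1960 * 10.9560 * 116.6830 = 369702.0782 W

369702.0782 W


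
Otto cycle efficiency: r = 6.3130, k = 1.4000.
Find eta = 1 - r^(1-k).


r^(k-1) = 2.0897
eta = 1 - 1/2.0897 = 0.5215 = 52.1474%

52.1474%


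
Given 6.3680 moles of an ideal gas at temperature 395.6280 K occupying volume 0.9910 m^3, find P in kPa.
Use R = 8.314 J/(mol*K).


P = nRT/V = 6.3680 * 8.314 * 395.6280 / 0.9910
= 20945.9516 / 0.9910 = 21136.1772 Pa = 21.1362 kPa

21.1362 kPa


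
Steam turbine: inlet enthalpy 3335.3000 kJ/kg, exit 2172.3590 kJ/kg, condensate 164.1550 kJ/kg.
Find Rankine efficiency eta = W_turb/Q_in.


W = 1162.9410 kJ/kg
Q_in = 3171.1450 kJ/kg
eta = 0.3667 = 36.6726%

eta = 36.6726%


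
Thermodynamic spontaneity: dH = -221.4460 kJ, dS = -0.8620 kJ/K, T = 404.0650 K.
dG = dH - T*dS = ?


T*dS = 404.0650 * -0.8620 = -348.3040 kJ
dG = -221.4460 + 348.3040 = 126.8580 kJ (non-spontaneous)

dG = 126.8580 kJ, non-spontaneous


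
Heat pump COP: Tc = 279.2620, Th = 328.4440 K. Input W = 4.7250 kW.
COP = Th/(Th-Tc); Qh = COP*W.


COP = 328.4440 / 49.1820 = 6.6781
Qh = 6.6781 * 4.7250 = 31.5542 kW

COP = 6.6781, Qh = 31.5542 kW


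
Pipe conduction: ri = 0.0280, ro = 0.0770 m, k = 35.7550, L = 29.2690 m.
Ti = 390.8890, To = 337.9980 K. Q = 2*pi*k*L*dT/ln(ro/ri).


dT = 52.8910 K
ln(ro/ri) = 1.0116
Q = 2*pi*35.7550*29.2690*52.8910 / 1.0116 = 343793.0568 W

343793.0568 W


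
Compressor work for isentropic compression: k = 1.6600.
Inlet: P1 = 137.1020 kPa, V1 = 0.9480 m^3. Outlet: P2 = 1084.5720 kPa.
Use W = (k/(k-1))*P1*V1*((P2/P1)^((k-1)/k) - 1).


(k-1)/k = 0.3976
(P2/P1)^exp = 2.2757
W = 2.5152 * 137.1020 * 0.9480 * (2.2757 - 1) = 417.0387 kJ

417.0387 kJ


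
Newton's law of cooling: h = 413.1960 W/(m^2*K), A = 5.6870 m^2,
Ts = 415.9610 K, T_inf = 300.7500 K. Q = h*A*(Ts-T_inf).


dT = 115.2110 K
Q = 413.1960 * 5.6870 * 115.2110 = 270728.0674 W

270728.0674 W


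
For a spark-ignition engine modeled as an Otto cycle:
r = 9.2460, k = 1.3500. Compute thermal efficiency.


r^(k-1) = 2.1781
eta = 1 - 1/2.1781 = 0.5409 = 54.0891%

54.0891%


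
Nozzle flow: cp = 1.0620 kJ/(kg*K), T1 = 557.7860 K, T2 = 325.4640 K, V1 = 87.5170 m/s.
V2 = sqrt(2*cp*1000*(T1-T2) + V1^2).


dT = 232.3220 K
2*cp*1000*dT = 493451.9280
V1^2 = 7659.2253
V2 = sqrt(501111.1533) = 707.8920 m/s

707.8920 m/s


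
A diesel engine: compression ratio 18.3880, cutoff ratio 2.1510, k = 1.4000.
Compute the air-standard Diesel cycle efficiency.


r^(k-1) = 3.2049
rc^k = 2.9221
eta = 0.6278 = 62.7813%

62.7813%


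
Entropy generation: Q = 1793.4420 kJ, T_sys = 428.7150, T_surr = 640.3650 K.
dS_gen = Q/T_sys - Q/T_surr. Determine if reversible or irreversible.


dS_sys = 1793.4420/428.7150 = 4.1833 kJ/K
dS_surr = -1793.4420/640.3650 = -2.8007 kJ/K
dS_gen = 4.1833 - 2.8007 = 1.3826 kJ/K (irreversible)

dS_gen = 1.3826 kJ/K, irreversible


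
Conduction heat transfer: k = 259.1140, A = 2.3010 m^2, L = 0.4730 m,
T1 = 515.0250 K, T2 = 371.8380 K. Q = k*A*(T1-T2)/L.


dT = 143.1870 K
Q = 259.1140 * 2.3010 * 143.1870 / 0.4730 = 180488.6708 W

180488.6708 W


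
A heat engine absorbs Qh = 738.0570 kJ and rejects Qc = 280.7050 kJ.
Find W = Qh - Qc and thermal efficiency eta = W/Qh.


W = 738.0570 - 280.7050 = 457.3520 kJ
eta = 457.3520 / 738.0570 = 0.6197 = 61.9670%

W = 457.3520 kJ, eta = 61.9670%


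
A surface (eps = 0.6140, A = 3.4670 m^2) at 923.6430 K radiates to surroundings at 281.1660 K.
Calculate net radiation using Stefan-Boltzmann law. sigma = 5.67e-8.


T^4 = 7.2781e+11
Tsurr^4 = 6.2496e+09
Q = 0.6140 * 5.67e-8 * 3.4670 * 7.2156e+11 = 87091.6489 W

87091.6489 W


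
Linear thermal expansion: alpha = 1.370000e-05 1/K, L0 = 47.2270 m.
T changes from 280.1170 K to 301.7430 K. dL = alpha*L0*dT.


dT = 21.6260 K
dL = 1.370000e-05 * 47.2270 * 21.6260 = 0.013992 m
L_final = 47.240992 m

dL = 0.013992 m


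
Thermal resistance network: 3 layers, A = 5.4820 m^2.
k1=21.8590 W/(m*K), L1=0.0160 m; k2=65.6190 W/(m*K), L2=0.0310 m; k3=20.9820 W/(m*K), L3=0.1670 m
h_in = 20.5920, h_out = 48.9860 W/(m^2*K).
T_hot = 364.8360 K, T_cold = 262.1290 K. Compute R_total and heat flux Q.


R_conv_in = 1/(20.5920*5.4820) = 0.0089
R_1 = 0.0160/(21.8590*5.4820) = 0.0001
R_2 = 0.0310/(65.6190*5.4820) = 8.6177e-05
R_3 = 0.1670/(20.9820*5.4820) = 0.0015
R_conv_out = 1/(48.9860*5.4820) = 0.0037
R_total = 0.0143 K/W
Q = 102.7070 / 0.0143 = 7205.5131 W

R_total = 0.0143 K/W, Q = 7205.5131 W


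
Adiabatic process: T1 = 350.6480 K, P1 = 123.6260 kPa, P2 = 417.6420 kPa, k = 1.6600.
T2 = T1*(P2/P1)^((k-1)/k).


(k-1)/k = 0.3976
(P2/P1)^exp = 1.6226
T2 = 350.6480 * 1.6226 = 568.9514 K

568.9514 K


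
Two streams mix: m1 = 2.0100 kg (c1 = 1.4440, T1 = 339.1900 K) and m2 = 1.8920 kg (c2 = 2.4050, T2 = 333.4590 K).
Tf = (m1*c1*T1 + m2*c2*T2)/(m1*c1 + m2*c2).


num = 2501.8038
den = 7.4527
Tf = 335.6909 K

335.6909 K


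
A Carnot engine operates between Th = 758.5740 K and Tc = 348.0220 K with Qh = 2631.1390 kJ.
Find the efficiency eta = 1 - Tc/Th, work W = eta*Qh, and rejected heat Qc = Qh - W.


eta = 1 - 348.0220/758.5740 = 0.5412
W = 0.5412 * 2631.1390 = 1424.0132 kJ
Qc = 2631.1390 - 1424.0132 = 1207.1258 kJ

eta = 54.1215%, W = 1424.0132 kJ, Qc = 1207.1258 kJ


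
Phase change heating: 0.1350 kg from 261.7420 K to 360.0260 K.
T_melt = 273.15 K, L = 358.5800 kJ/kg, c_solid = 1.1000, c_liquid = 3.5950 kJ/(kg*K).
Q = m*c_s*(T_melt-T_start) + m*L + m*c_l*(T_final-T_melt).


Q1 (sensible, solid) = 0.1350 * 1.1000 * 11.4080 = 1.6941 kJ
Q2 (latent) = 0.1350 * 358.5800 = 48.4083 kJ
Q3 (sensible, liquid) = 0.1350 * 3.5950 * 86.8760 = 42.1631 kJ
Q_total = 92.2655 kJ

92.2655 kJ


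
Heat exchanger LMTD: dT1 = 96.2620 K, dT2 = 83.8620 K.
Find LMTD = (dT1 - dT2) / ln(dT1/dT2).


dT1/dT2 = 1.1479
ln(dT1/dT2) = 0.1379
LMTD = 12.4000 / 0.1379 = 89.9195 K

89.9195 K


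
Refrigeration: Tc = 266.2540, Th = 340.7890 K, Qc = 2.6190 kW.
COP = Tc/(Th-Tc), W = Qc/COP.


COP = 266.2540 / 74.5350 = 3.5722
W = 2.6190 / 3.5722 = 0.7332 kW

COP = 3.5722, W = 0.7332 kW


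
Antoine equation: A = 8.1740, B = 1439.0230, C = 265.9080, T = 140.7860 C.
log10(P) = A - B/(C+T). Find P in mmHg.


C+T = 406.6940
B/(C+T) = 3.5383
log10(P) = 8.1740 - 3.5383 = 4.6357
P = 10^4.6357 = 43217.2049 mmHg

43217.2049 mmHg


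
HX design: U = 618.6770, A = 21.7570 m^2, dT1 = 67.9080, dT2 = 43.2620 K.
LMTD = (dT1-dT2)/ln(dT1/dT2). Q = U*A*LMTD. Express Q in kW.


LMTD = 54.6621 K
Q = 618.6770 * 21.7570 * 54.6621 = 735782.1191 W = 735.7821 kW

735.7821 kW


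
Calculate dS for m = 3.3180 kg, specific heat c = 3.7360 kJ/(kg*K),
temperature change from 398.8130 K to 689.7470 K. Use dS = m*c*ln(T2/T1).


T2/T1 = 1.7295
ln(T2/T1) = 0.5478
dS = 3.3180 * 3.7360 * 0.5478 = 6.7910 kJ/K

6.7910 kJ/K


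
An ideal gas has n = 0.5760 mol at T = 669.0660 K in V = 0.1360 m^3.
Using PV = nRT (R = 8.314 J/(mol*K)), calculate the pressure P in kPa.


P = nRT/V = 0.5760 * 8.314 * 669.0660 / 0.1360
= 3204.0661 / 0.1360 = 23559.3094 Pa = 23.5593 kPa

23.5593 kPa


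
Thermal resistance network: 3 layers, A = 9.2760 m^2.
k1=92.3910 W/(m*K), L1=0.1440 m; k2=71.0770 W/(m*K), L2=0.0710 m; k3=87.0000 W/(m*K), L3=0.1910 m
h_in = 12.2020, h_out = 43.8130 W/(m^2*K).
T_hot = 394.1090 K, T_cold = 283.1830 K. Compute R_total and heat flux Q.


R_conv_in = 1/(12.2020*9.2760) = 0.0088
R_1 = 0.1440/(92.3910*9.2760) = 0.0002
R_2 = 0.0710/(71.0770*9.2760) = 0.0001
R_3 = 0.1910/(87.0000*9.2760) = 0.0002
R_conv_out = 1/(43.8130*9.2760) = 0.0025
R_total = 0.0118 K/W
Q = 110.9260 / 0.0118 = 9394.1431 W

R_total = 0.0118 K/W, Q = 9394.1431 W


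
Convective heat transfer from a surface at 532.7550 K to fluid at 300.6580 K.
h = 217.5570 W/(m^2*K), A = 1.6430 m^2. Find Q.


dT = 232.0970 K
Q = 217.5570 * 1.6430 * 232.0970 = 82962.1793 W

82962.1793 W


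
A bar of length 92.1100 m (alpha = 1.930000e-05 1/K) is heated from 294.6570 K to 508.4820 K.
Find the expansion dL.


dT = 213.8250 K
dL = 1.930000e-05 * 92.1100 * 213.8250 = 0.380122 m
L_final = 92.490122 m

dL = 0.380122 m


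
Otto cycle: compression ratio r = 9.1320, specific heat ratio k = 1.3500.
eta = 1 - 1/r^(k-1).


r^(k-1) = 2.1687
eta = 1 - 1/2.1687 = 0.5389 = 53.8893%

53.8893%


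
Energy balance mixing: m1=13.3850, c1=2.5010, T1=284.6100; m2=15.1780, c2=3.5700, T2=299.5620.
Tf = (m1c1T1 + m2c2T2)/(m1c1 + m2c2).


num = 25759.4764
den = 87.6613
Tf = 293.8522 K

293.8522 K


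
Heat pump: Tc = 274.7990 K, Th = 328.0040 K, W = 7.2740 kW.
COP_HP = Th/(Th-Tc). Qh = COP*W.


COP = 328.0040 / 53.2050 = 6.1649
Qh = 6.1649 * 7.2740 = 44.8436 kW

COP = 6.1649, Qh = 44.8436 kW


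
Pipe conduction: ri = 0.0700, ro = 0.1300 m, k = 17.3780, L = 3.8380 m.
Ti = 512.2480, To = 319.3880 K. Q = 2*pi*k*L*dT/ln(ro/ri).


dT = 192.8600 K
ln(ro/ri) = 0.6190
Q = 2*pi*17.3780*3.8380*192.8600 / 0.6190 = 130559.5478 W

130559.5478 W


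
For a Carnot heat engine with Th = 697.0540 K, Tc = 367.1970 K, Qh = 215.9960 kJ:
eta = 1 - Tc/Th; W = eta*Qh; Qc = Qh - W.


eta = 1 - 367.1970/697.0540 = 0.4732
W = 0.4732 * 215.9960 = 102.2127 kJ
Qc = 215.9960 - 102.2127 = 113.7833 kJ

eta = 47.3216%, W = 102.2127 kJ, Qc = 113.7833 kJ


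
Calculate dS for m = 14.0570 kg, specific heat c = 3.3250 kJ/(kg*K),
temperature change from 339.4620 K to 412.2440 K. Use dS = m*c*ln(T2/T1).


T2/T1 = 1.2144
ln(T2/T1) = 0.1943
dS = 14.0570 * 3.3250 * 0.1943 = 9.0793 kJ/K

9.0793 kJ/K


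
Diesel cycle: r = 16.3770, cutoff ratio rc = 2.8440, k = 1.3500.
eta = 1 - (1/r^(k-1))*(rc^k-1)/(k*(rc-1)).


r^(k-1) = 2.6606
rc^k = 4.1002
eta = 0.5319 = 53.1928%

53.1928%


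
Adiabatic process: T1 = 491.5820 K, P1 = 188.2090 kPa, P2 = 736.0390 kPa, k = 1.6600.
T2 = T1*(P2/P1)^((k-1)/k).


(k-1)/k = 0.3976
(P2/P1)^exp = 1.7198
T2 = 491.5820 * 1.7198 = 845.4210 K

845.4210 K


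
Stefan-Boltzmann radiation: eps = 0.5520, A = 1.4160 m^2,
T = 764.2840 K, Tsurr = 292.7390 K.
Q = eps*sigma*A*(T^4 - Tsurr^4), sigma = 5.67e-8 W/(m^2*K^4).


T^4 = 3.4121e+11
Tsurr^4 = 7.3438e+09
Q = 0.5520 * 5.67e-8 * 1.4160 * 3.3386e+11 = 14796.3663 W

14796.3663 W


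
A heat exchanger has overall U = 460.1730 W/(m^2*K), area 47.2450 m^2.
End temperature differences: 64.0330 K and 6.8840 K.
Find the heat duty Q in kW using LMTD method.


LMTD = 25.6251 K
Q = 460.1730 * 47.2450 * 25.6251 = 557111.4245 W = 557.1114 kW

557.1114 kW


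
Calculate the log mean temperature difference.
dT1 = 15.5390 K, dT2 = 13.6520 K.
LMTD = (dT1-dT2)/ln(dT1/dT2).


dT1/dT2 = 1.1382
ln(dT1/dT2) = 0.1295
LMTD = 1.8870 / 0.1295 = 14.5751 K

14.5751 K


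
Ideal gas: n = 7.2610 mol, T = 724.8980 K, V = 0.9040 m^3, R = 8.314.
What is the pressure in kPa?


P = nRT/V = 7.2610 * 8.314 * 724.8980 / 0.9040
= 43760.6091 / 0.9040 = 48407.7534 Pa = 48.4078 kPa

48.4078 kPa


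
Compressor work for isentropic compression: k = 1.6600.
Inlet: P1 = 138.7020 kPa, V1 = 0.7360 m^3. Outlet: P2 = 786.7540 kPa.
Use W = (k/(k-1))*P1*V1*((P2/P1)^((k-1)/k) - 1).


(k-1)/k = 0.3976
(P2/P1)^exp = 1.9938
W = 2.5152 * 138.7020 * 0.7360 * (1.9938 - 1) = 255.1720 kJ

255.1720 kJ


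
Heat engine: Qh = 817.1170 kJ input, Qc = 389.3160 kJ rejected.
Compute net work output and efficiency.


W = 817.1170 - 389.3160 = 427.8010 kJ
eta = 427.8010 / 817.1170 = 0.5235 = 52.3549%

W = 427.8010 kJ, eta = 52.3549%


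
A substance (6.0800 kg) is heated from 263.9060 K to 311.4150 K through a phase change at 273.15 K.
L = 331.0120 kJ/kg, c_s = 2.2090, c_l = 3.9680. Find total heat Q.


Q1 (sensible, solid) = 6.0800 * 2.2090 * 9.2440 = 124.1536 kJ
Q2 (latent) = 6.0800 * 331.0120 = 2012.5530 kJ
Q3 (sensible, liquid) = 6.0800 * 3.9680 * 38.2650 = 923.1600 kJ
Q_total = 3059.8665 kJ

3059.8665 kJ


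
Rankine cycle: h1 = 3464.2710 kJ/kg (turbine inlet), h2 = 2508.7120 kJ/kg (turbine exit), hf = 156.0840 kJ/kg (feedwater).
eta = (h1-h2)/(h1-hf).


W = 955.5590 kJ/kg
Q_in = 3308.1870 kJ/kg
eta = 0.2888 = 28.8847%

eta = 28.8847%


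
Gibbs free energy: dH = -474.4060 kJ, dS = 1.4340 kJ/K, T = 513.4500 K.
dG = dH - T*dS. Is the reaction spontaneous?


T*dS = 513.4500 * 1.4340 = 736.2873 kJ
dG = -474.4060 - 736.2873 = -1210.6933 kJ (spontaneous)

dG = -1210.6933 kJ, spontaneous


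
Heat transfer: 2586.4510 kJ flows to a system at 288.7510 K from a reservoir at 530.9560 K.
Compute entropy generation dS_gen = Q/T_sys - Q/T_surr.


dS_sys = 2586.4510/288.7510 = 8.9574 kJ/K
dS_surr = -2586.4510/530.9560 = -4.8713 kJ/K
dS_gen = 8.9574 - 4.8713 = 4.0861 kJ/K (irreversible)

dS_gen = 4.0861 kJ/K, irreversible


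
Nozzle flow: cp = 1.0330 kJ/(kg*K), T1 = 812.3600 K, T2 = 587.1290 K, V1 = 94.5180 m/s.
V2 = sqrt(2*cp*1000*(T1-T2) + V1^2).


dT = 225.2310 K
2*cp*1000*dT = 465327.2460
V1^2 = 8933.6523
V2 = sqrt(474260.8983) = 688.6660 m/s

688.6660 m/s


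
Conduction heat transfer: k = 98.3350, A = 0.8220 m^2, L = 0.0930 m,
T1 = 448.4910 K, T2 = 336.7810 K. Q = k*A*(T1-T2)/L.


dT = 111.7100 K
Q = 98.3350 * 0.8220 * 111.7100 / 0.0930 = 97093.2510 W

97093.2510 W


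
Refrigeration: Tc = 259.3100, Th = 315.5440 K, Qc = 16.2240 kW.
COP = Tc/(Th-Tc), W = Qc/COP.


COP = 259.3100 / 56.2340 = 4.6113
W = 16.2240 / 4.6113 = 3.5183 kW

COP = 4.6113, W = 3.5183 kW


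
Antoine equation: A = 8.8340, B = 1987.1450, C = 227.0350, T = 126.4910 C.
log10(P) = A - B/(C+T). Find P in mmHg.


C+T = 353.5260
B/(C+T) = 5.6209
log10(P) = 8.8340 - 5.6209 = 3.2131
P = 10^3.2131 = 1633.3141 mmHg

1633.3141 mmHg
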